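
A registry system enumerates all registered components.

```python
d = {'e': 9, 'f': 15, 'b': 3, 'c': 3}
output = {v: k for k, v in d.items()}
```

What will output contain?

Step 1: Invert dict (swap keys and values):
  'e': 9 -> 9: 'e'
  'f': 15 -> 15: 'f'
  'b': 3 -> 3: 'b'
  'c': 3 -> 3: 'c'
Therefore output = {9: 'e', 15: 'f', 3: 'c'}.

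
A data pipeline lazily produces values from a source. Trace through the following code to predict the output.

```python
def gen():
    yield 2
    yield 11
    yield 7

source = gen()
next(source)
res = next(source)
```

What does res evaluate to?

Step 1: gen() creates a generator.
Step 2: next(source) yields 2 (consumed and discarded).
Step 3: next(source) yields 11, assigned to res.
Therefore res = 11.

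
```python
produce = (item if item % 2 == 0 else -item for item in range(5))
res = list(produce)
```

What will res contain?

Step 1: For each item in range(5), yield item if even, else -item:
  item=0: even, yield 0
  item=1: odd, yield -1
  item=2: even, yield 2
  item=3: odd, yield -3
  item=4: even, yield 4
Therefore res = [0, -1, 2, -3, 4].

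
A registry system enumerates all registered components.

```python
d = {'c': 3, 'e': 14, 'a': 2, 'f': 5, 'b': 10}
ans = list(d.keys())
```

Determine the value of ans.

Step 1: d.keys() returns the dictionary keys in insertion order.
Therefore ans = ['c', 'e', 'a', 'f', 'b'].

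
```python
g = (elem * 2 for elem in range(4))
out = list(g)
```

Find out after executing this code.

Step 1: For each elem in range(4), compute elem*2:
  elem=0: 0*2 = 0
  elem=1: 1*2 = 2
  elem=2: 2*2 = 4
  elem=3: 3*2 = 6
Therefore out = [0, 2, 4, 6].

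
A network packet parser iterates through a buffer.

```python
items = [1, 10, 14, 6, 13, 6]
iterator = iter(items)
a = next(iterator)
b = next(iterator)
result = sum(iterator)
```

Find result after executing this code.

Step 1: Create iterator over [1, 10, 14, 6, 13, 6].
Step 2: a = next() = 1, b = next() = 10.
Step 3: sum() of remaining [14, 6, 13, 6] = 39.
Therefore result = 39.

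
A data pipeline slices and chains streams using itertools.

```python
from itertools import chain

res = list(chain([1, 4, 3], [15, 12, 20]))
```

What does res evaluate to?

Step 1: chain() concatenates iterables: [1, 4, 3] + [15, 12, 20].
Therefore res = [1, 4, 3, 15, 12, 20].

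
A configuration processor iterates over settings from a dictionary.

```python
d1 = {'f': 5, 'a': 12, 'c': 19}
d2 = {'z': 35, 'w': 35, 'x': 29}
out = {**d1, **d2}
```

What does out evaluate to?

Step 1: Merge d1 and d2 (d2 values override on key conflicts).
Step 2: d1 has keys ['f', 'a', 'c'], d2 has keys ['z', 'w', 'x'].
Therefore out = {'f': 5, 'a': 12, 'c': 19, 'z': 35, 'w': 35, 'x': 29}.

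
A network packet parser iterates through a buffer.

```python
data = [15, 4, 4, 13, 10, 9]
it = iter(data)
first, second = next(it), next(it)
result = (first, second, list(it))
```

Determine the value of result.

Step 1: Create iterator over [15, 4, 4, 13, 10, 9].
Step 2: first = 15, second = 4.
Step 3: Remaining elements: [4, 13, 10, 9].
Therefore result = (15, 4, [4, 13, 10, 9]).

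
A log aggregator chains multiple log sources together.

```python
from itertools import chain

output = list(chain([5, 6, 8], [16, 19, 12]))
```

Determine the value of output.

Step 1: chain() concatenates iterables: [5, 6, 8] + [16, 19, 12].
Therefore output = [5, 6, 8, 16, 19, 12].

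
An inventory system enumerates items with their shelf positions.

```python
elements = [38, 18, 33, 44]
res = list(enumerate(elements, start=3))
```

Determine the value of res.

Step 1: enumerate with start=3:
  (3, 38)
  (4, 18)
  (5, 33)
  (6, 44)
Therefore res = [(3, 38), (4, 18), (5, 33), (6, 44)].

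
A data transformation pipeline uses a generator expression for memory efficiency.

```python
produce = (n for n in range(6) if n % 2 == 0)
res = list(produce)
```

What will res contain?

Step 1: Filter range(6) keeping only even values:
  n=0: even, included
  n=1: odd, excluded
  n=2: even, included
  n=3: odd, excluded
  n=4: even, included
  n=5: odd, excluded
Therefore res = [0, 2, 4].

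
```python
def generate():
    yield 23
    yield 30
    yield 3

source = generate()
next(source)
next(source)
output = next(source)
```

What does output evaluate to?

Step 1: generate() creates a generator.
Step 2: next(source) yields 23 (consumed and discarded).
Step 3: next(source) yields 30 (consumed and discarded).
Step 4: next(source) yields 3, assigned to output.
Therefore output = 3.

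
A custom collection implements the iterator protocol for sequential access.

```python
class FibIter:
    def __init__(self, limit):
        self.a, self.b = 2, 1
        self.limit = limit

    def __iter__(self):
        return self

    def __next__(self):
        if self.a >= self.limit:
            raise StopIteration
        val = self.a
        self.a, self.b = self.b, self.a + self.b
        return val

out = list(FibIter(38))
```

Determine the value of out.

Step 1: Fibonacci-like sequence (a=2, b=1) until >= 38:
  Yield 2, then a,b = 1,3
  Yield 1, then a,b = 3,4
  Yield 3, then a,b = 4,7
  Yield 4, then a,b = 7,11
  Yield 7, then a,b = 11,18
  Yield 11, then a,b = 18,29
  Yield 18, then a,b = 29,47
  Yield 29, then a,b = 47,76
Step 2: 47 >= 38, stop.
Therefore out = [2, 1, 3, 4, 7, 11, 18, 29].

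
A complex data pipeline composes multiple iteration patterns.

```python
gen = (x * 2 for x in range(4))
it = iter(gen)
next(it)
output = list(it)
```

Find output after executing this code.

Step 1: Generator produces [0, 2, 4, 6].
Step 2: next(it) consumes first element (0).
Step 3: list(it) collects remaining: [2, 4, 6].
Therefore output = [2, 4, 6].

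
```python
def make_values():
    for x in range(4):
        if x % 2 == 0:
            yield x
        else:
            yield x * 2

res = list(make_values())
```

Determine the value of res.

Step 1: For each x in range(4), yield x if even, else x*2:
  x=0 (even): yield 0
  x=1 (odd): yield 1*2 = 2
  x=2 (even): yield 2
  x=3 (odd): yield 3*2 = 6
Therefore res = [0, 2, 2, 6].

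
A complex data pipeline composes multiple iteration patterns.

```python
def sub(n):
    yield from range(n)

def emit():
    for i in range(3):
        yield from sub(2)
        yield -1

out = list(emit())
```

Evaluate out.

Step 1: For each i in range(3):
  i=0: yield from sub(2) -> [0, 1], then yield -1
  i=1: yield from sub(2) -> [0, 1], then yield -1
  i=2: yield from sub(2) -> [0, 1], then yield -1
Therefore out = [0, 1, -1, 0, 1, -1, 0, 1, -1].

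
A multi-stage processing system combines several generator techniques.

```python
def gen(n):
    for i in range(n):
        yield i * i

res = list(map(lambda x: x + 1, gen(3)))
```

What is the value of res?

Step 1: gen(3) yields squares: [0, 1, 4].
Step 2: map adds 1 to each: [1, 2, 5].
Therefore res = [1, 2, 5].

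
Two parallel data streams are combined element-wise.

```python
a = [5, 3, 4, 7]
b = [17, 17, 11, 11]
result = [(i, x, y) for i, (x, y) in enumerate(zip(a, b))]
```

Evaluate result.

Step 1: enumerate(zip(a, b)) gives index with paired elements:
  i=0: (5, 17)
  i=1: (3, 17)
  i=2: (4, 11)
  i=3: (7, 11)
Therefore result = [(0, 5, 17), (1, 3, 17), (2, 4, 11), (3, 7, 11)].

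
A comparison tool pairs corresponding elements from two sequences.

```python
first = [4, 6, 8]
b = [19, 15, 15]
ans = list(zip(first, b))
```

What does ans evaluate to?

Step 1: zip pairs elements at same index:
  Index 0: (4, 19)
  Index 1: (6, 15)
  Index 2: (8, 15)
Therefore ans = [(4, 19), (6, 15), (8, 15)].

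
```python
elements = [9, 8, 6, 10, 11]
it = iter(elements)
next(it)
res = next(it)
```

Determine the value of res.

Step 1: Create iterator over [9, 8, 6, 10, 11].
Step 2: next() consumes 9.
Step 3: next() returns 8.
Therefore res = 8.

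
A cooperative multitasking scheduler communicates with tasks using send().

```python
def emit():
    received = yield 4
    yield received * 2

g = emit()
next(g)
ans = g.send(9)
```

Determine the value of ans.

Step 1: next(g) advances to first yield, producing 4.
Step 2: send(9) resumes, received = 9.
Step 3: yield received * 2 = 9 * 2 = 18.
Therefore ans = 18.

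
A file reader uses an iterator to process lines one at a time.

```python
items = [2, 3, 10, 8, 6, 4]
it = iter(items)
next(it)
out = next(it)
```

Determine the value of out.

Step 1: Create iterator over [2, 3, 10, 8, 6, 4].
Step 2: next() consumes 2.
Step 3: next() returns 3.
Therefore out = 3.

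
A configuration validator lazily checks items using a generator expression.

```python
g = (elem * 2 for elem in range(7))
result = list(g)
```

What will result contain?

Step 1: For each elem in range(7), compute elem*2:
  elem=0: 0*2 = 0
  elem=1: 1*2 = 2
  elem=2: 2*2 = 4
  elem=3: 3*2 = 6
  elem=4: 4*2 = 8
  elem=5: 5*2 = 10
  elem=6: 6*2 = 12
Therefore result = [0, 2, 4, 6, 8, 10, 12].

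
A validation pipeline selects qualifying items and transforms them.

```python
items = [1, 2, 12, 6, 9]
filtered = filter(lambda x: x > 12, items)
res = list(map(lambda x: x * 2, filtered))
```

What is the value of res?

Step 1: Filter items for elements > 12:
  1: removed
  2: removed
  12: removed
  6: removed
  9: removed
Step 2: Map x * 2 on filtered []:
Therefore res = [].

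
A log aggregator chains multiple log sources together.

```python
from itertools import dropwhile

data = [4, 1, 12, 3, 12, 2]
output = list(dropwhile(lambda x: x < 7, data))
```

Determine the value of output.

Step 1: dropwhile drops elements while < 7:
  4 < 7: dropped
  1 < 7: dropped
  12: kept (dropping stopped)
Step 2: Remaining elements kept regardless of condition.
Therefore output = [12, 3, 12, 2].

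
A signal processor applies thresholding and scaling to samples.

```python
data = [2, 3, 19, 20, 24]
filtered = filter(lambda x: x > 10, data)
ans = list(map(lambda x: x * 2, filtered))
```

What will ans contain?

Step 1: Filter data for elements > 10:
  2: removed
  3: removed
  19: kept
  20: kept
  24: kept
Step 2: Map x * 2 on filtered [19, 20, 24]:
  19 -> 38
  20 -> 40
  24 -> 48
Therefore ans = [38, 40, 48].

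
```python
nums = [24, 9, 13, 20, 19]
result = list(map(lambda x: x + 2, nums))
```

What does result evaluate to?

Step 1: Apply lambda x: x + 2 to each element:
  24 -> 26
  9 -> 11
  13 -> 15
  20 -> 22
  19 -> 21
Therefore result = [26, 11, 15, 22, 21].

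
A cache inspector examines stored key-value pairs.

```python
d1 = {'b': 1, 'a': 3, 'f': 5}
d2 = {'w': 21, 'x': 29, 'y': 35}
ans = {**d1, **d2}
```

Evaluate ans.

Step 1: Merge d1 and d2 (d2 values override on key conflicts).
Step 2: d1 has keys ['b', 'a', 'f'], d2 has keys ['w', 'x', 'y'].
Therefore ans = {'b': 1, 'a': 3, 'f': 5, 'w': 21, 'x': 29, 'y': 35}.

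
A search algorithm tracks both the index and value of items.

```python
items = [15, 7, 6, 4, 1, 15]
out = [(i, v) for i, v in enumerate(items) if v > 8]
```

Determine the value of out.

Step 1: Filter enumerate([15, 7, 6, 4, 1, 15]) keeping v > 8:
  (0, 15): 15 > 8, included
  (1, 7): 7 <= 8, excluded
  (2, 6): 6 <= 8, excluded
  (3, 4): 4 <= 8, excluded
  (4, 1): 1 <= 8, excluded
  (5, 15): 15 > 8, included
Therefore out = [(0, 15), (5, 15)].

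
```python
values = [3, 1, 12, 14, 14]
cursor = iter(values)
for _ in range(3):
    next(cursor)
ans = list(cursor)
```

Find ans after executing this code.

Step 1: Create iterator over [3, 1, 12, 14, 14].
Step 2: Advance 3 positions (consuming [3, 1, 12]).
Step 3: list() collects remaining elements: [14, 14].
Therefore ans = [14, 14].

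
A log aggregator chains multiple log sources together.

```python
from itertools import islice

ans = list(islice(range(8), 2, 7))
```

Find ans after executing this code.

Step 1: islice(range(8), 2, 7) takes elements at indices [2, 7).
Step 2: Elements: [2, 3, 4, 5, 6].
Therefore ans = [2, 3, 4, 5, 6].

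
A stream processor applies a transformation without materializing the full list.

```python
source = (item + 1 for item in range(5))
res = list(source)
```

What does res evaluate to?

Step 1: For each item in range(5), compute item+1:
  item=0: 0+1 = 1
  item=1: 1+1 = 2
  item=2: 2+1 = 3
  item=3: 3+1 = 4
  item=4: 4+1 = 5
Therefore res = [1, 2, 3, 4, 5].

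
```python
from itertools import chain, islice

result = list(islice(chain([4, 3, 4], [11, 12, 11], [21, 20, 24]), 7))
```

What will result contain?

Step 1: chain([4, 3, 4], [11, 12, 11], [21, 20, 24]) = [4, 3, 4, 11, 12, 11, 21, 20, 24].
Step 2: islice takes first 7 elements: [4, 3, 4, 11, 12, 11, 21].
Therefore result = [4, 3, 4, 11, 12, 11, 21].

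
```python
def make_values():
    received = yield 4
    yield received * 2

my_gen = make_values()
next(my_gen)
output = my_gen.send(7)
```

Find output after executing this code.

Step 1: next(my_gen) advances to first yield, producing 4.
Step 2: send(7) resumes, received = 7.
Step 3: yield received * 2 = 7 * 2 = 14.
Therefore output = 14.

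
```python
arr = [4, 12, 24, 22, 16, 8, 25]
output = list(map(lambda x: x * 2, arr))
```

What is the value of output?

Step 1: Apply lambda x: x * 2 to each element:
  4 -> 8
  12 -> 24
  24 -> 48
  22 -> 44
  16 -> 32
  8 -> 16
  25 -> 50
Therefore output = [8, 24, 48, 44, 32, 16, 50].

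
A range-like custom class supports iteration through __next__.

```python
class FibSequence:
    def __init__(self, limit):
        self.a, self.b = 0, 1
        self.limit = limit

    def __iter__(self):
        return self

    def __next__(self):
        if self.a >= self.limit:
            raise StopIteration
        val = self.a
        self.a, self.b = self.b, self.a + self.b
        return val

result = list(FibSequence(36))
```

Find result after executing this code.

Step 1: Fibonacci-like sequence (a=0, b=1) until >= 36:
  Yield 0, then a,b = 1,1
  Yield 1, then a,b = 1,2
  Yield 1, then a,b = 2,3
  Yield 2, then a,b = 3,5
  Yield 3, then a,b = 5,8
  Yield 5, then a,b = 8,13
  Yield 8, then a,b = 13,21
  Yield 13, then a,b = 21,34
  Yield 21, then a,b = 34,55
  Yield 34, then a,b = 55,89
Step 2: 55 >= 36, stop.
Therefore result = [0, 1, 1, 2, 3, 5, 8, 13, 21, 34].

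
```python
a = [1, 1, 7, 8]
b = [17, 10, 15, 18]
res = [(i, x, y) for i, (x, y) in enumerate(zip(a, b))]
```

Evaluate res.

Step 1: enumerate(zip(a, b)) gives index with paired elements:
  i=0: (1, 17)
  i=1: (1, 10)
  i=2: (7, 15)
  i=3: (8, 18)
Therefore res = [(0, 1, 17), (1, 1, 10), (2, 7, 15), (3, 8, 18)].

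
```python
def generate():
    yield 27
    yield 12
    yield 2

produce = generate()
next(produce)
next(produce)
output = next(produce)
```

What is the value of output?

Step 1: generate() creates a generator.
Step 2: next(produce) yields 27 (consumed and discarded).
Step 3: next(produce) yields 12 (consumed and discarded).
Step 4: next(produce) yields 2, assigned to output.
Therefore output = 2.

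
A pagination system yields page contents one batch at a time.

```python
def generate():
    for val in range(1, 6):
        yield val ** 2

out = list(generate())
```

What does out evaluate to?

Step 1: For each val in range(1, 6), yield val**2:
  val=1: yield 1**2 = 1
  val=2: yield 2**2 = 4
  val=3: yield 3**2 = 9
  val=4: yield 4**2 = 16
  val=5: yield 5**2 = 25
Therefore out = [1, 4, 9, 16, 25].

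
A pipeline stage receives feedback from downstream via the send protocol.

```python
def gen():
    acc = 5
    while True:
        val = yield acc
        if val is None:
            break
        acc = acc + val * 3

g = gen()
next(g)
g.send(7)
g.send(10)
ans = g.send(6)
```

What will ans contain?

Step 1: next() -> yield acc=5.
Step 2: send(7) -> val=7, acc = 5 + 7*3 = 26, yield 26.
Step 3: send(10) -> val=10, acc = 26 + 10*3 = 56, yield 56.
Step 4: send(6) -> val=6, acc = 56 + 6*3 = 74, yield 74.
Therefore ans = 74.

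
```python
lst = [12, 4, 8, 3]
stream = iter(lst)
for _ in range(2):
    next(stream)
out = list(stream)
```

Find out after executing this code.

Step 1: Create iterator over [12, 4, 8, 3].
Step 2: Advance 2 positions (consuming [12, 4]).
Step 3: list() collects remaining elements: [8, 3].
Therefore out = [8, 3].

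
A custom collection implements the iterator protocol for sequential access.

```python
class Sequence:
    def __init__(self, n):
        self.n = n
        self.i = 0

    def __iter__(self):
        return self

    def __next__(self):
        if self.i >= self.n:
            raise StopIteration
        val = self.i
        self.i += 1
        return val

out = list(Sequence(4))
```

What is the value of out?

Step 1: Sequence(4) creates an iterator counting 0 to 3.
Step 2: list() consumes all values: [0, 1, 2, 3].
Therefore out = [0, 1, 2, 3].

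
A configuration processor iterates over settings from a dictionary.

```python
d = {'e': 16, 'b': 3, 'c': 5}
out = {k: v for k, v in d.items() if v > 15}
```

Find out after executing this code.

Step 1: Filter items where value > 15:
  'e': 16 > 15: kept
  'b': 3 <= 15: removed
  'c': 5 <= 15: removed
Therefore out = {'e': 16}.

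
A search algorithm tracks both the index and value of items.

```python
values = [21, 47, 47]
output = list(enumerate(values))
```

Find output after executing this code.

Step 1: enumerate pairs each element with its index:
  (0, 21)
  (1, 47)
  (2, 47)
Therefore output = [(0, 21), (1, 47), (2, 47)].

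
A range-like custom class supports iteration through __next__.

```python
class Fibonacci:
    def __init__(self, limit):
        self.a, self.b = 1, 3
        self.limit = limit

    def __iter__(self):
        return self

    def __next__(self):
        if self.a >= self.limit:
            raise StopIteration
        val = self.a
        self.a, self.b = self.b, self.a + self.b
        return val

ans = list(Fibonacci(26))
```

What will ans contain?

Step 1: Fibonacci-like sequence (a=1, b=3) until >= 26:
  Yield 1, then a,b = 3,4
  Yield 3, then a,b = 4,7
  Yield 4, then a,b = 7,11
  Yield 7, then a,b = 11,18
  Yield 11, then a,b = 18,29
  Yield 18, then a,b = 29,47
Step 2: 29 >= 26, stop.
Therefore ans = [1, 3, 4, 7, 11, 18].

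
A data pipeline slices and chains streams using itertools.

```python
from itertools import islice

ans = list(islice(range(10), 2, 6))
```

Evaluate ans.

Step 1: islice(range(10), 2, 6) takes elements at indices [2, 6).
Step 2: Elements: [2, 3, 4, 5].
Therefore ans = [2, 3, 4, 5].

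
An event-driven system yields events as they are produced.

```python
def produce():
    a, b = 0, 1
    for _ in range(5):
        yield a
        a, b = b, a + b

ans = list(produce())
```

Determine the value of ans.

Step 1: Fibonacci-like sequence starting with a=0, b=1:
  Iteration 1: yield a=0, then a,b = 1,1
  Iteration 2: yield a=1, then a,b = 1,2
  Iteration 3: yield a=1, then a,b = 2,3
  Iteration 4: yield a=2, then a,b = 3,5
  Iteration 5: yield a=3, then a,b = 5,8
Therefore ans = [0, 1, 1, 2, 3].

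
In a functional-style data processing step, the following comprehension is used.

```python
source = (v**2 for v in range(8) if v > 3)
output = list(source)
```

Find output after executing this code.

Step 1: For range(8), keep v > 3, then square:
  v=0: 0 <= 3, excluded
  v=1: 1 <= 3, excluded
  v=2: 2 <= 3, excluded
  v=3: 3 <= 3, excluded
  v=4: 4 > 3, yield 4**2 = 16
  v=5: 5 > 3, yield 5**2 = 25
  v=6: 6 > 3, yield 6**2 = 36
  v=7: 7 > 3, yield 7**2 = 49
Therefore output = [16, 25, 36, 49].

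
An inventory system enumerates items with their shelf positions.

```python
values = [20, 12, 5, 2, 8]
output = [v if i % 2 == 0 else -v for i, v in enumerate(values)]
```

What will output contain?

Step 1: For each (i, v), keep v if i is even, negate if odd:
  i=0 (even): keep 20
  i=1 (odd): negate to -12
  i=2 (even): keep 5
  i=3 (odd): negate to -2
  i=4 (even): keep 8
Therefore output = [20, -12, 5, -2, 8].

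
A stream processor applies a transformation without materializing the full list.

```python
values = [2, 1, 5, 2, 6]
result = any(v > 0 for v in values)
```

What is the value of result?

Step 1: Check v > 0 for each element in [2, 1, 5, 2, 6]:
  2 > 0: True
  1 > 0: True
  5 > 0: True
  2 > 0: True
  6 > 0: True
Step 2: any() returns True.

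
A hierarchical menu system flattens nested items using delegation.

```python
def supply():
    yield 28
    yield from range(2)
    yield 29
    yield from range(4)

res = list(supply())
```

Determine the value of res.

Step 1: Trace yields in order:
  yield 28
  yield 0
  yield 1
  yield 29
  yield 0
  yield 1
  yield 2
  yield 3
Therefore res = [28, 0, 1, 29, 0, 1, 2, 3].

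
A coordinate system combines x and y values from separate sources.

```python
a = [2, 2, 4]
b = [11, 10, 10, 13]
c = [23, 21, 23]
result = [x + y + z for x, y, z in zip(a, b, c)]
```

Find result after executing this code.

Step 1: zip three lists (truncates to shortest, len=3):
  2 + 11 + 23 = 36
  2 + 10 + 21 = 33
  4 + 10 + 23 = 37
Therefore result = [36, 33, 37].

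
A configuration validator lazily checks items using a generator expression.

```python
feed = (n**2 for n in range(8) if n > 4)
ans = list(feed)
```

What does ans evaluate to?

Step 1: For range(8), keep n > 4, then square:
  n=0: 0 <= 4, excluded
  n=1: 1 <= 4, excluded
  n=2: 2 <= 4, excluded
  n=3: 3 <= 4, excluded
  n=4: 4 <= 4, excluded
  n=5: 5 > 4, yield 5**2 = 25
  n=6: 6 > 4, yield 6**2 = 36
  n=7: 7 > 4, yield 7**2 = 49
Therefore ans = [25, 36, 49].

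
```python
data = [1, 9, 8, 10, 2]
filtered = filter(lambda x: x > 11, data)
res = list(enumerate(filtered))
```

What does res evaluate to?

Step 1: Filter [1, 9, 8, 10, 2] for > 11: [].
Step 2: enumerate re-indexes from 0: [].
Therefore res = [].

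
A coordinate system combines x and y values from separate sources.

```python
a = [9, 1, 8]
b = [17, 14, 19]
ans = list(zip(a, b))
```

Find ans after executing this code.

Step 1: zip pairs elements at same index:
  Index 0: (9, 17)
  Index 1: (1, 14)
  Index 2: (8, 19)
Therefore ans = [(9, 17), (1, 14), (8, 19)].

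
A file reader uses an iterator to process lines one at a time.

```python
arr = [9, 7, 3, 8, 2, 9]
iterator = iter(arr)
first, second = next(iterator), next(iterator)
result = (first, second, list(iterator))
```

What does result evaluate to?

Step 1: Create iterator over [9, 7, 3, 8, 2, 9].
Step 2: first = 9, second = 7.
Step 3: Remaining elements: [3, 8, 2, 9].
Therefore result = (9, 7, [3, 8, 2, 9]).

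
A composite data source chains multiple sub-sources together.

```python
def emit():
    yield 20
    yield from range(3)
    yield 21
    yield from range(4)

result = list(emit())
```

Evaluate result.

Step 1: Trace yields in order:
  yield 20
  yield 0
  yield 1
  yield 2
  yield 21
  yield 0
  yield 1
  yield 2
  yield 3
Therefore result = [20, 0, 1, 2, 21, 0, 1, 2, 3].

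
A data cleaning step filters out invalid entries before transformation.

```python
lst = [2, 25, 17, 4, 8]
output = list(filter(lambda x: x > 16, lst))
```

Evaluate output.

Step 1: Filter elements > 16:
  2: removed
  25: kept
  17: kept
  4: removed
  8: removed
Therefore output = [25, 17].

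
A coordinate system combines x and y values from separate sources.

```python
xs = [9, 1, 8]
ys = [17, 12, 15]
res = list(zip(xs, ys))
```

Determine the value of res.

Step 1: zip pairs elements at same index:
  Index 0: (9, 17)
  Index 1: (1, 12)
  Index 2: (8, 15)
Therefore res = [(9, 17), (1, 12), (8, 15)].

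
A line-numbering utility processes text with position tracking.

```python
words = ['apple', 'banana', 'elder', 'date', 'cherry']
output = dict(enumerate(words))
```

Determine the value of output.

Step 1: enumerate pairs indices with words:
  0 -> 'apple'
  1 -> 'banana'
  2 -> 'elder'
  3 -> 'date'
  4 -> 'cherry'
Therefore output = {0: 'apple', 1: 'banana', 2: 'elder', 3: 'date', 4: 'cherry'}.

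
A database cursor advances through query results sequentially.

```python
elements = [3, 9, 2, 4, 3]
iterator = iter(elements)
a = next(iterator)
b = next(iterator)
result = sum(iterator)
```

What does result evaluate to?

Step 1: Create iterator over [3, 9, 2, 4, 3].
Step 2: a = next() = 3, b = next() = 9.
Step 3: sum() of remaining [2, 4, 3] = 9.
Therefore result = 9.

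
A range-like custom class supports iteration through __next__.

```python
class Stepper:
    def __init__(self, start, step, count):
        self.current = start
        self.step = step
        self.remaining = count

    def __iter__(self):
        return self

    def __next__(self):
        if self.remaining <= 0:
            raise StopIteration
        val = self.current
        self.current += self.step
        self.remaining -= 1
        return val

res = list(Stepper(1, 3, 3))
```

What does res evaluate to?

Step 1: Stepper starts at 1, increments by 3, for 3 steps:
  Yield 1, then current += 3
  Yield 4, then current += 3
  Yield 7, then current += 3
Therefore res = [1, 4, 7].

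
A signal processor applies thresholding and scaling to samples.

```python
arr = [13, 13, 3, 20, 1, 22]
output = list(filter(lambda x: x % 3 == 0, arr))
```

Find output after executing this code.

Step 1: Filter elements divisible by 3:
  13 % 3 = 1: removed
  13 % 3 = 1: removed
  3 % 3 = 0: kept
  20 % 3 = 2: removed
  1 % 3 = 1: removed
  22 % 3 = 1: removed
Therefore output = [3].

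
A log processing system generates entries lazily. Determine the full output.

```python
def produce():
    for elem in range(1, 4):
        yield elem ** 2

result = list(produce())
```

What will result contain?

Step 1: For each elem in range(1, 4), yield elem**2:
  elem=1: yield 1**2 = 1
  elem=2: yield 2**2 = 4
  elem=3: yield 3**2 = 9
Therefore result = [1, 4, 9].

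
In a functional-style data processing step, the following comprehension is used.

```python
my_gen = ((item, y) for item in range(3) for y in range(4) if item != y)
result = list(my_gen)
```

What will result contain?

Step 1: Nested generator over range(3) x range(4) where item != y:
  (0, 0): excluded (item == y)
  (0, 1): included
  (0, 2): included
  (0, 3): included
  (1, 0): included
  (1, 1): excluded (item == y)
  (1, 2): included
  (1, 3): included
  (2, 0): included
  (2, 1): included
  (2, 2): excluded (item == y)
  (2, 3): included
Therefore result = [(0, 1), (0, 2), (0, 3), (1, 0), (1, 2), (1, 3), (2, 0), (2, 1), (2, 3)].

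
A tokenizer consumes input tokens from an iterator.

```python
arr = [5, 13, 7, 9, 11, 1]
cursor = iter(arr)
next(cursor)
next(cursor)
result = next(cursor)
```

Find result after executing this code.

Step 1: Create iterator over [5, 13, 7, 9, 11, 1].
Step 2: next() consumes 5.
Step 3: next() consumes 13.
Step 4: next() returns 7.
Therefore result = 7.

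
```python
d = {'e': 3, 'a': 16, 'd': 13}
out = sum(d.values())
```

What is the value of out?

Step 1: d.values() = [3, 16, 13].
Step 2: sum = 32.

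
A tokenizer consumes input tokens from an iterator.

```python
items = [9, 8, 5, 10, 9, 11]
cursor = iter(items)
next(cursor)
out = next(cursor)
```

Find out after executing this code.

Step 1: Create iterator over [9, 8, 5, 10, 9, 11].
Step 2: next() consumes 9.
Step 3: next() returns 8.
Therefore out = 8.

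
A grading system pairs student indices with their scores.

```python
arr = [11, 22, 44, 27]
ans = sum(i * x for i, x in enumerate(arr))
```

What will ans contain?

Step 1: Compute i * x for each (i, x) in enumerate([11, 22, 44, 27]):
  i=0, x=11: 0*11 = 0
  i=1, x=22: 1*22 = 22
  i=2, x=44: 2*44 = 88
  i=3, x=27: 3*27 = 81
Step 2: sum = 0 + 22 + 88 + 81 = 191.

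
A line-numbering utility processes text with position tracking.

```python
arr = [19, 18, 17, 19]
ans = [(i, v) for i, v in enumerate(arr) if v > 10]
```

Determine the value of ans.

Step 1: Filter enumerate([19, 18, 17, 19]) keeping v > 10:
  (0, 19): 19 > 10, included
  (1, 18): 18 > 10, included
  (2, 17): 17 > 10, included
  (3, 19): 19 > 10, included
Therefore ans = [(0, 19), (1, 18), (2, 17), (3, 19)].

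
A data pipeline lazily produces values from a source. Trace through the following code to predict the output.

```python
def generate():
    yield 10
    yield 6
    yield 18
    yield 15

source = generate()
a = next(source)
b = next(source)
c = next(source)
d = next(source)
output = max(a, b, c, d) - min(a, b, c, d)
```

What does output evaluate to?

Step 1: Create generator and consume all values:
  a = next(source) = 10
  b = next(source) = 6
  c = next(source) = 18
  d = next(source) = 15
Step 2: max = 18, min = 6, output = 18 - 6 = 12.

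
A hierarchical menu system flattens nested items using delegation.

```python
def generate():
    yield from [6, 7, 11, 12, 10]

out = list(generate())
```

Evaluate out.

Step 1: yield from delegates to the iterable, yielding each element.
Step 2: Collected values: [6, 7, 11, 12, 10].
Therefore out = [6, 7, 11, 12, 10].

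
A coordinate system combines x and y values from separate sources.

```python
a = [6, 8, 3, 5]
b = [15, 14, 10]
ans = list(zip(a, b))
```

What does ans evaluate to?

Step 1: zip stops at shortest (len(a)=4, len(b)=3):
  Index 0: (6, 15)
  Index 1: (8, 14)
  Index 2: (3, 10)
Step 2: Last element of a (5) has no pair, dropped.
Therefore ans = [(6, 15), (8, 14), (3, 10)].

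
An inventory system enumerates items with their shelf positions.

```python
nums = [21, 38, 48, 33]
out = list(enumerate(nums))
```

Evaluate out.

Step 1: enumerate pairs each element with its index:
  (0, 21)
  (1, 38)
  (2, 48)
  (3, 33)
Therefore out = [(0, 21), (1, 38), (2, 48), (3, 33)].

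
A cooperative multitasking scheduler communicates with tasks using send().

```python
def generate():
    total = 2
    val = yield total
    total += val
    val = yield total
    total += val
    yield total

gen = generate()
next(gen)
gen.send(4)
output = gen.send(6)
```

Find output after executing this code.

Step 1: next() -> yield total=2.
Step 2: send(4) -> val=4, total = 2+4 = 6, yield 6.
Step 3: send(6) -> val=6, total = 6+6 = 12, yield 12.
Therefore output = 12.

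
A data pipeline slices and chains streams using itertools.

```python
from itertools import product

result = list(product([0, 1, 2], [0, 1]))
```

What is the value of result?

Step 1: product([0, 1, 2], [0, 1]) gives all pairs:
  (0, 0)
  (0, 1)
  (1, 0)
  (1, 1)
  (2, 0)
  (2, 1)
Therefore result = [(0, 0), (0, 1), (1, 0), (1, 1), (2, 0), (2, 1)].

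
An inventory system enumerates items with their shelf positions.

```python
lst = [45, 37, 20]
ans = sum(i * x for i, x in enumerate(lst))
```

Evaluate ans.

Step 1: Compute i * x for each (i, x) in enumerate([45, 37, 20]):
  i=0, x=45: 0*45 = 0
  i=1, x=37: 1*37 = 37
  i=2, x=20: 2*20 = 40
Step 2: sum = 0 + 37 + 40 = 77.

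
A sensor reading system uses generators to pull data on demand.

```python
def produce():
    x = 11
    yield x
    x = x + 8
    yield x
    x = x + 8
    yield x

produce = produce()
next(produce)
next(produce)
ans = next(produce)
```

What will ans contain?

Step 1: Trace through generator execution:
  Yield 1: x starts at 11, yield 11
  Yield 2: x = 11 + 8 = 19, yield 19
  Yield 3: x = 19 + 8 = 27, yield 27
Step 2: First next() gets 11, second next() gets the second value, third next() yields 27.
Therefore ans = 27.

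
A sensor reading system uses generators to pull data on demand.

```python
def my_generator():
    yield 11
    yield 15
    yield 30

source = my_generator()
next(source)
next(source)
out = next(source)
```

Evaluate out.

Step 1: my_generator() creates a generator.
Step 2: next(source) yields 11 (consumed and discarded).
Step 3: next(source) yields 15 (consumed and discarded).
Step 4: next(source) yields 30, assigned to out.
Therefore out = 30.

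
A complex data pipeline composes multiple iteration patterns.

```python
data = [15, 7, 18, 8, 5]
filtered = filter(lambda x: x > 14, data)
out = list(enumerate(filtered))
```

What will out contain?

Step 1: Filter [15, 7, 18, 8, 5] for > 14: [15, 18].
Step 2: enumerate re-indexes from 0: [(0, 15), (1, 18)].
Therefore out = [(0, 15), (1, 18)].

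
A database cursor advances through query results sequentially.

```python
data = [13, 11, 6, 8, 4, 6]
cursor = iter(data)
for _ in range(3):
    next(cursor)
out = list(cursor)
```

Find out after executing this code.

Step 1: Create iterator over [13, 11, 6, 8, 4, 6].
Step 2: Advance 3 positions (consuming [13, 11, 6]).
Step 3: list() collects remaining elements: [8, 4, 6].
Therefore out = [8, 4, 6].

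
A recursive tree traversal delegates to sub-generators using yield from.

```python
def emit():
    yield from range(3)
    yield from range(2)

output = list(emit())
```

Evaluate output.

Step 1: Trace yields in order:
  yield 0
  yield 1
  yield 2
  yield 0
  yield 1
Therefore output = [0, 1, 2, 0, 1].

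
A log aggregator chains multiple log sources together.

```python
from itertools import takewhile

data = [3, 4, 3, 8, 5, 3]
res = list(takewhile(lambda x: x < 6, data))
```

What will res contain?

Step 1: takewhile stops at first element >= 6:
  3 < 6: take
  4 < 6: take
  3 < 6: take
  8 >= 6: stop
Therefore res = [3, 4, 3].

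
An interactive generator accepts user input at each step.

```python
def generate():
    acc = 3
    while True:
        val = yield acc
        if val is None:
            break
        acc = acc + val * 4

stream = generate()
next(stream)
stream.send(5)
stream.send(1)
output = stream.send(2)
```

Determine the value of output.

Step 1: next() -> yield acc=3.
Step 2: send(5) -> val=5, acc = 3 + 5*4 = 23, yield 23.
Step 3: send(1) -> val=1, acc = 23 + 1*4 = 27, yield 27.
Step 4: send(2) -> val=2, acc = 27 + 2*4 = 35, yield 35.
Therefore output = 35.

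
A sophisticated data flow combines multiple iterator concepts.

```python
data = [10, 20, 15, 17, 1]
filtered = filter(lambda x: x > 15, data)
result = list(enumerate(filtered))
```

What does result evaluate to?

Step 1: Filter [10, 20, 15, 17, 1] for > 15: [20, 17].
Step 2: enumerate re-indexes from 0: [(0, 20), (1, 17)].
Therefore result = [(0, 20), (1, 17)].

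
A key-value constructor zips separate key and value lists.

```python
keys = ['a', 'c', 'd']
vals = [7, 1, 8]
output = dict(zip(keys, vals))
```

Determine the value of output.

Step 1: zip pairs keys with values:
  'a' -> 7
  'c' -> 1
  'd' -> 8
Therefore output = {'a': 7, 'c': 1, 'd': 8}.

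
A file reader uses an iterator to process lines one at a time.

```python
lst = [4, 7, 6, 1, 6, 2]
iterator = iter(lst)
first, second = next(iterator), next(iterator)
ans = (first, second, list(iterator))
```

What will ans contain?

Step 1: Create iterator over [4, 7, 6, 1, 6, 2].
Step 2: first = 4, second = 7.
Step 3: Remaining elements: [6, 1, 6, 2].
Therefore ans = (4, 7, [6, 1, 6, 2]).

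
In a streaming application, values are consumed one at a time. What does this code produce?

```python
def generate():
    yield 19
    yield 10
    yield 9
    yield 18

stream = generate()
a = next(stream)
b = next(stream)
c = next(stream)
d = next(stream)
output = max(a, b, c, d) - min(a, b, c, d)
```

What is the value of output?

Step 1: Create generator and consume all values:
  a = next(stream) = 19
  b = next(stream) = 10
  c = next(stream) = 9
  d = next(stream) = 18
Step 2: max = 19, min = 9, output = 19 - 9 = 10.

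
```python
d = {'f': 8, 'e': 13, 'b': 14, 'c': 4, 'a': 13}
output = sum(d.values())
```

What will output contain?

Step 1: d.values() = [8, 13, 14, 4, 13].
Step 2: sum = 52.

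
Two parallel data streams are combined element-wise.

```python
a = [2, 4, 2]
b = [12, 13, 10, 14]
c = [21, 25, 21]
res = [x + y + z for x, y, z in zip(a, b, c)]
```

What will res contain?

Step 1: zip three lists (truncates to shortest, len=3):
  2 + 12 + 21 = 35
  4 + 13 + 25 = 42
  2 + 10 + 21 = 33
Therefore res = [35, 42, 33].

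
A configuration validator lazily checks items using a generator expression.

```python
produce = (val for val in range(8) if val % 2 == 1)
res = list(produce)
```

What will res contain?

Step 1: Filter range(8) keeping only odd values:
  val=0: even, excluded
  val=1: odd, included
  val=2: even, excluded
  val=3: odd, included
  val=4: even, excluded
  val=5: odd, included
  val=6: even, excluded
  val=7: odd, included
Therefore res = [1, 3, 5, 7].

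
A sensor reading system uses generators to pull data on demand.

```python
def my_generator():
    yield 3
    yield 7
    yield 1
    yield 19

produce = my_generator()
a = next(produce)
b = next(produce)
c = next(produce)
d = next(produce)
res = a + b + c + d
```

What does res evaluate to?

Step 1: Create generator and consume all values:
  a = next(produce) = 3
  b = next(produce) = 7
  c = next(produce) = 1
  d = next(produce) = 19
Step 2: res = 3 + 7 + 1 + 19 = 30.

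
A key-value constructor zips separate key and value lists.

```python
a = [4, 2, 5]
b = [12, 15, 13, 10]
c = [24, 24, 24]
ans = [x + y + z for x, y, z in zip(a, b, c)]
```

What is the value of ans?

Step 1: zip three lists (truncates to shortest, len=3):
  4 + 12 + 24 = 40
  2 + 15 + 24 = 41
  5 + 13 + 24 = 42
Therefore ans = [40, 41, 42].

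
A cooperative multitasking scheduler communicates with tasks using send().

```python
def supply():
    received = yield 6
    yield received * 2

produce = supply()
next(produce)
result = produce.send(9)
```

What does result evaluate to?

Step 1: next(produce) advances to first yield, producing 6.
Step 2: send(9) resumes, received = 9.
Step 3: yield received * 2 = 9 * 2 = 18.
Therefore result = 18.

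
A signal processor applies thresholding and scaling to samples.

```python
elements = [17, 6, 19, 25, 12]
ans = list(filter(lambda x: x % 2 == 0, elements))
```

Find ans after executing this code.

Step 1: Filter elements divisible by 2:
  17 % 2 = 1: removed
  6 % 2 = 0: kept
  19 % 2 = 1: removed
  25 % 2 = 1: removed
  12 % 2 = 0: kept
Therefore ans = [6, 12].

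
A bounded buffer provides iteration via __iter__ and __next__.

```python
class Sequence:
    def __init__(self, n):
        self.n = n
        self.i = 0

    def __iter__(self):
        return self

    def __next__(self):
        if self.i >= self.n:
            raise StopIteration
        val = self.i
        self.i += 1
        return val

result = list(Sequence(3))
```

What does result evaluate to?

Step 1: Sequence(3) creates an iterator counting 0 to 2.
Step 2: list() consumes all values: [0, 1, 2].
Therefore result = [0, 1, 2].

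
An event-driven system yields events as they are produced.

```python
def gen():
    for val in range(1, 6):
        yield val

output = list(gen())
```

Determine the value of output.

Step 1: The generator yields each value from range(1, 6).
Step 2: list() consumes all yields: [1, 2, 3, 4, 5].
Therefore output = [1, 2, 3, 4, 5].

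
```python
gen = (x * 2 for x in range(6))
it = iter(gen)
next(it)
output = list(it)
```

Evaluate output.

Step 1: Generator produces [0, 2, 4, 6, 8, 10].
Step 2: next(it) consumes first element (0).
Step 3: list(it) collects remaining: [2, 4, 6, 8, 10].
Therefore output = [2, 4, 6, 8, 10].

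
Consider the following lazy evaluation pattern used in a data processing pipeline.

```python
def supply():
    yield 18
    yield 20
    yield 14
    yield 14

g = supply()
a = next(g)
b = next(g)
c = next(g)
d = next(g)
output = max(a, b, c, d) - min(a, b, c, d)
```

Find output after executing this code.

Step 1: Create generator and consume all values:
  a = next(g) = 18
  b = next(g) = 20
  c = next(g) = 14
  d = next(g) = 14
Step 2: max = 20, min = 14, output = 20 - 14 = 6.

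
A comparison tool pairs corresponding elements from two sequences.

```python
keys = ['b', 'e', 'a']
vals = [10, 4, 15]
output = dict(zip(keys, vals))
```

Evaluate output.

Step 1: zip pairs keys with values:
  'b' -> 10
  'e' -> 4
  'a' -> 15
Therefore output = {'b': 10, 'e': 4, 'a': 15}.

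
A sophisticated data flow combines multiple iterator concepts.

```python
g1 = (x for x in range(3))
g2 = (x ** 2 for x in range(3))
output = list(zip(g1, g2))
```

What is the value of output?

Step 1: g1 produces [0, 1, 2].
Step 2: g2 produces [0, 1, 4].
Step 3: zip pairs them: [(0, 0), (1, 1), (2, 4)].
Therefore output = [(0, 0), (1, 1), (2, 4)].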